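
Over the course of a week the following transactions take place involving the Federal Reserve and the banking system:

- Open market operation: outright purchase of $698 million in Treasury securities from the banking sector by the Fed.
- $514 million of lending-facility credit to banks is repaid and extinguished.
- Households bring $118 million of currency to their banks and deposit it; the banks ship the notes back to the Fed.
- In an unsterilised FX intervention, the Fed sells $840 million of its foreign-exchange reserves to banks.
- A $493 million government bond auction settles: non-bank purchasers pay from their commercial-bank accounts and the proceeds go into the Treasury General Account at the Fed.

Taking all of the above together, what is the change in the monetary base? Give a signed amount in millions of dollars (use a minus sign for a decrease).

OMO purchase (from banks) $698 million: Fed balance sheet expands → +$698M.
Discount-window repayment $514 million: Fed balance sheet contracts → −$514M.
Currency deposit $118 million: just a shift between currency and reserves — both are base money → 0.
FX sale $840 million: Fed balance sheet contracts → −$840M.
Government account inflow $493 million: reserves shift to a non-base liability → −$493M.
Net: 698 − 514 + 0 − 840 − 493 = -$1149 million.

-$1149 million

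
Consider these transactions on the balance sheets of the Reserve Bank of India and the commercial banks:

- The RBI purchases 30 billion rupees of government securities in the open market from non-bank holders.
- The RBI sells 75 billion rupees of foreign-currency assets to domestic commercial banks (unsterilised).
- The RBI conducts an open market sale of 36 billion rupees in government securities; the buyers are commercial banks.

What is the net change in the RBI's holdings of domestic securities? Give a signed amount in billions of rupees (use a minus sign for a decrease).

Asset purchase (from non-banks) 30 billion rupees: securities added to the RBI's portfolio → +30B.
FX sale 75 billion rupees: the RBI's securities portfolio is untouched → 0.
OMO sale (to banks) 36 billion rupees: securities removed from the RBI's portfolio → −36B.
Net: 30 + 0 − 36 = -6 billion.

-6 billion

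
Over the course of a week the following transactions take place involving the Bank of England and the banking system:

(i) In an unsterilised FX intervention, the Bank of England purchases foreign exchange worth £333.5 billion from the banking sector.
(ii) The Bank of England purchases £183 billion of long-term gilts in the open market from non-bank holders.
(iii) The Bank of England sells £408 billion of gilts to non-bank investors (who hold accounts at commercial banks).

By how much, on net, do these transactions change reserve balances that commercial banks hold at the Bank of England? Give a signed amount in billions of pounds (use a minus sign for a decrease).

+£108.5 billion

Bank of England balance sheet:
  Assets:      Securities −£225B, Foreign assets +£333.5B
  Liabilities: Bank reserves +£108.5B
So the change in reserve balances that commercial banks hold at the Bank of England is +£108.5 billion.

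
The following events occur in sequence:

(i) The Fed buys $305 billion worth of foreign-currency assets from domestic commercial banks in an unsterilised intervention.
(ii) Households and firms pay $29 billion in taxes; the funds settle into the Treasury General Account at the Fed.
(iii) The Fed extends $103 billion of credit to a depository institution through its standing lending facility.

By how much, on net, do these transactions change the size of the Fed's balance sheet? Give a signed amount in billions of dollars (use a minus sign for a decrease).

Fed balance sheet:
  Assets:      Loans to banks +$103B, Foreign assets +$305B
  Liabilities: Bank reserves +$379B, Government deposits +$29B
Change in total Fed assets = +$408 billion.

+$408 billion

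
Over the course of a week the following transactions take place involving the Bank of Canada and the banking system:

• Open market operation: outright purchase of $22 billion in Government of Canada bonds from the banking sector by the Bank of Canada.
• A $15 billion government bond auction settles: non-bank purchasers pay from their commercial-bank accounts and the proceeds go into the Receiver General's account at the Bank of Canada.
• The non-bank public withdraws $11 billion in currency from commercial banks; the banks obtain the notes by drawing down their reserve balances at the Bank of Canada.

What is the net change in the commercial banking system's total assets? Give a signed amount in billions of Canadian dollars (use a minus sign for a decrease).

OMO purchase (from banks) $22 billion: just an asset swap on bank balance sheets → 0.
Government account inflow $15 billion: bank balance sheets shrink → −$15B.
Currency withdrawal $11 billion: bank balance sheets shrink → −$11B.
Net: 0 − 15 − 11 = -$26 billion.

-$26 billion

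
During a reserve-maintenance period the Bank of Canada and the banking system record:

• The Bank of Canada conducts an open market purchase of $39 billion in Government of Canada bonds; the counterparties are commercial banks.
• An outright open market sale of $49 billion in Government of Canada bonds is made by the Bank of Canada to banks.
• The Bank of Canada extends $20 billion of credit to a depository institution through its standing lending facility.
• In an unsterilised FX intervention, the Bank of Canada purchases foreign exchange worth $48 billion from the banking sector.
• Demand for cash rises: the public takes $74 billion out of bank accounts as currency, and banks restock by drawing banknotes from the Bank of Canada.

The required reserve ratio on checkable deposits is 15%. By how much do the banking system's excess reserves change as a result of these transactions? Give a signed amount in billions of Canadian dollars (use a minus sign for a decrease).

-$4.9 billion

OMO purchase (from banks) $39 billion: reserves +$39B, deposits 0.
OMO sale (to banks) $49 billion: reserves −$49B, deposits 0.
Discount-window loan $20 billion: reserves +$20B, deposits 0.
FX purchase $48 billion: reserves +$48B, deposits 0.
Currency withdrawal $74 billion: reserves −$74B, deposits −$74B.
Totals: Δreserves = −$16B, Δdeposits = −$74B.
Δrequired reserves = 15% × −$74B = −$11.1B.
Δexcess reserves = Δreserves − Δrequired = −$16B − (−$11.1B) = -$4.9 billion.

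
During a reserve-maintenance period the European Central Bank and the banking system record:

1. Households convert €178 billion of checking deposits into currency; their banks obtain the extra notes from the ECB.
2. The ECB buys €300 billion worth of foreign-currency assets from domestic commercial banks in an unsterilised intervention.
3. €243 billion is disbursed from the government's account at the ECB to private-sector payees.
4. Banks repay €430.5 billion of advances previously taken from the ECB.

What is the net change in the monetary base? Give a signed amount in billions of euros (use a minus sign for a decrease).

Currency withdrawal €178 billion: just a shift between currency and reserves — both are base money → 0.
FX purchase €300 billion: ECB balance sheet expands → +€300B.
Government spending €243 billion: a non-base liability converts back to reserves → +€243B.
Discount-window repayment €430.5 billion: ECB balance sheet contracts → −€430.5B.
Net: 0 + 300 + 243 − 430.5 = +€112.5 billion.

+€112.5 billion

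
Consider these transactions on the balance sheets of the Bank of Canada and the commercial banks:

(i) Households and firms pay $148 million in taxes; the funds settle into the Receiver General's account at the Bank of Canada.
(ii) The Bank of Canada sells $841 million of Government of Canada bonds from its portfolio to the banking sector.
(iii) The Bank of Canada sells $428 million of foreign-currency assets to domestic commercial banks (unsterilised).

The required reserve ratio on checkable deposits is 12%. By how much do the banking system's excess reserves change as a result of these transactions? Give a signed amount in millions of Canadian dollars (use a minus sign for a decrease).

-$1399.24 million

Government account inflow $148 million: reserves −$148M, deposits −$148M.
OMO sale (to banks) $841 million: reserves −$841M, deposits 0.
FX sale $428 million: reserves −$428M, deposits 0.
Totals: Δreserves = −$1417M, Δdeposits = −$148M.
Δrequired reserves = 12% × −$148M = −$17.76M.
Δexcess reserves = Δreserves − Δrequired = −$1417M − (−$17.76M) = -$1399.24 million.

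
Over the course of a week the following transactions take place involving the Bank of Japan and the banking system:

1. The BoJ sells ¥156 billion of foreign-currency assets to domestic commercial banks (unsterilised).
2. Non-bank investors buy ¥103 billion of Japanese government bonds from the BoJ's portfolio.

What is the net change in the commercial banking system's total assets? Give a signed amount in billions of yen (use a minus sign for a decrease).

-¥103 billion

FX sale ¥156 billion: just an asset swap on bank balance sheets → 0.
Asset sale (to non-banks) ¥103 billion: bank balance sheets shrink → −¥103B.
Net: 0 − 103 = -¥103 billion.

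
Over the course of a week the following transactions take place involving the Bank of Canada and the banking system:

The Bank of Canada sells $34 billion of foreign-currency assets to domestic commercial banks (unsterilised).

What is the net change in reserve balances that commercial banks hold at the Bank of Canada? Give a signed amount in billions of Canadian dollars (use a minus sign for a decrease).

-$34 billion

FX sale $34 billion: the buying banks pay out of their reserve balances → −$34B.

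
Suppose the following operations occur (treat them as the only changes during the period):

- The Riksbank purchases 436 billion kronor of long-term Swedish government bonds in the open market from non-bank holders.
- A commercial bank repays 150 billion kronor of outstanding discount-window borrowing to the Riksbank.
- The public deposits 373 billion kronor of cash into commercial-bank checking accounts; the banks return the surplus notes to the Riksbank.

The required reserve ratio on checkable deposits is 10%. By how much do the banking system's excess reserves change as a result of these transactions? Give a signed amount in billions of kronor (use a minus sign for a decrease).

Asset purchase (from non-banks) 436 billion kronor: reserves +436B, deposits +436B.
Discount-window repayment 150 billion kronor: reserves −150B, deposits 0.
Currency deposit 373 billion kronor: reserves +373B, deposits +373B.
Totals: Δreserves = +659B, Δdeposits = +809B.
Δrequired reserves = 10% × +809B = +80.9B.
Δexcess reserves = Δreserves − Δrequired = +659B − (+80.9B) = +578.1 billion.

+578.1 billion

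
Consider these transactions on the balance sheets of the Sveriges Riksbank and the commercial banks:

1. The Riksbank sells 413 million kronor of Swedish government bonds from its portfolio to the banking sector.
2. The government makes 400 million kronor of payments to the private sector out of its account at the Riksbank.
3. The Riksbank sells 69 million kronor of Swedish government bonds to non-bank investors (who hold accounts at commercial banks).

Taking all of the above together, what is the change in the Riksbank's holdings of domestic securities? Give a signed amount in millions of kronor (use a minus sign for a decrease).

Riksbank balance sheet:
  Assets:      Securities −482M
  Liabilities: Bank reserves −82M, Government deposits −400M
Commercial banking system:
  Assets:      Reserves at CB −82M, Securities +413M
  Liabilities: Checkable deposits +331M
So the change in the Riksbank's holdings of domestic securities is -482 million.

-482 million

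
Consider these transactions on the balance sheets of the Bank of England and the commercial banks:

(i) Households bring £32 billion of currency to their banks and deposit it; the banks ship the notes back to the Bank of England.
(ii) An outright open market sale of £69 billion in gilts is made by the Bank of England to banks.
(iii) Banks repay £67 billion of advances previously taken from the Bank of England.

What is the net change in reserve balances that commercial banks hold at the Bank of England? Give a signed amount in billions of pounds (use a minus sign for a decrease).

Currency deposit £32 billion: returned notes are swapped for reserve credit → +£32B.
OMO sale (to banks) £69 billion: the buying banks pay out of their reserve balances → −£69B.
Discount-window repayment £67 billion: repayment is debited from reserves → −£67B.
Net: 32 − 69 − 67 = -£104 billion.

-£104 billion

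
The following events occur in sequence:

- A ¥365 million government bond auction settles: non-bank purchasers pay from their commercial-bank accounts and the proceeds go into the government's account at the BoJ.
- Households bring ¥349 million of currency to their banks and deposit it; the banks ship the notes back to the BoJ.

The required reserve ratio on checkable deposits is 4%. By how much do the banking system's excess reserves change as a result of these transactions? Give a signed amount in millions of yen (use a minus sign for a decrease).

-¥15.36 million

Government account inflow ¥365 million: reserves −¥365M, deposits −¥365M.
Currency deposit ¥349 million: reserves +¥349M, deposits +¥349M.
Totals: Δreserves = −¥16M, Δdeposits = −¥16M.
Δrequired reserves = 4% × −¥16M = −¥0.64M.
Δexcess reserves = Δreserves − Δrequired = −¥16M − (−¥0.64M) = -¥15.36 million.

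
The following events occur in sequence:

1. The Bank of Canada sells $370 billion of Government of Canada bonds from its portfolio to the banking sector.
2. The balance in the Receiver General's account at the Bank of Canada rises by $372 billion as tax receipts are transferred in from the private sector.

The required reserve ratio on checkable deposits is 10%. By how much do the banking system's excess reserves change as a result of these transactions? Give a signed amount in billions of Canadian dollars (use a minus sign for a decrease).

OMO sale (to banks) $370 billion: reserves −$370B, deposits 0.
Government account inflow $372 billion: reserves −$372B, deposits −$372B.
Totals: Δreserves = −$742B, Δdeposits = −$372B.
Δrequired reserves = 10% × −$372B = −$37.2B.
Δexcess reserves = Δreserves − Δrequired = −$742B − (−$37.2B) = -$704.8 billion.

-$704.8 billion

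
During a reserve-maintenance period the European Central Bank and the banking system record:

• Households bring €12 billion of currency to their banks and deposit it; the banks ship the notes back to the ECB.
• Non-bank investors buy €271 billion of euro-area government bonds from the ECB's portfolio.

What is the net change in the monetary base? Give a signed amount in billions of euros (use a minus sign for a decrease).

-€271 billion

Currency deposit €12 billion: just a shift between currency and reserves — both are base money → 0.
Asset sale (to non-banks) €271 billion: ECB balance sheet contracts → −€271B.
Net: 0 − 271 = -€271 billion.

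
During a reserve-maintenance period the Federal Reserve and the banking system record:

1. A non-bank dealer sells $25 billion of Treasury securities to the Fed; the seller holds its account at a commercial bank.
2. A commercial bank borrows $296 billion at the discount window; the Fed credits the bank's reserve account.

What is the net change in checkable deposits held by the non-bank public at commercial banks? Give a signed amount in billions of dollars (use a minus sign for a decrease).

Fed balance sheet:
  Assets:      Securities +$25B, Loans to banks +$296B
  Liabilities: Bank reserves +$321B
Commercial banking system:
  Assets:      Reserves at CB +$321B
  Liabilities: Checkable deposits +$25B, Borrowings from CB +$296B
So the change in checkable deposits held by the non-bank public at commercial banks is +$25 billion.

+$25 billion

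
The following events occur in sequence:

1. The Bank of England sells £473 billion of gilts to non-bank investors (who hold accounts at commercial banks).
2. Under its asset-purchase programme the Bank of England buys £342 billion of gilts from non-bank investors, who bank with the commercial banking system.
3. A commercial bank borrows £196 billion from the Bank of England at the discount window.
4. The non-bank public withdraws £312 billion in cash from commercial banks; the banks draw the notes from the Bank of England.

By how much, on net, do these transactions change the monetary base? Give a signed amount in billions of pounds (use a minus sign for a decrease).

+£65 billion

Asset sale (to non-banks) £473 billion: Bank of England balance sheet contracts → −£473B.
Asset purchase (from non-banks) £342 billion: Bank of England balance sheet expands → +£342B.
Discount-window loan £196 billion: Bank of England balance sheet expands → +£196B.
Currency withdrawal £312 billion: just a shift between currency and reserves — both are base money → 0.
Net: −473 + 342 + 196 + 0 = +£65 billion.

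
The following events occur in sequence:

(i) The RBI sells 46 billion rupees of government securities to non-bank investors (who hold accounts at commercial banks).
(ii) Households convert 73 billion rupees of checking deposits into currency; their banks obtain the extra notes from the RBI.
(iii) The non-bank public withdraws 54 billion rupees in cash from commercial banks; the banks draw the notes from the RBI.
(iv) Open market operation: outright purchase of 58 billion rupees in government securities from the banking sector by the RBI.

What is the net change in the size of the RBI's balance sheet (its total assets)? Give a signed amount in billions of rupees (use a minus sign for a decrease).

Asset sale (to non-banks) 46 billion rupees: an RBI asset is shed → −46B.
Currency withdrawal 73 billion rupees: only the composition of liabilities changes → 0.
Currency withdrawal 54 billion rupees: only the composition of liabilities changes → 0.
OMO purchase (from banks) 58 billion rupees: an RBI asset is acquired → +58B.
Net: −46 + 0 + 0 + 58 = +12 billion.

+12 billion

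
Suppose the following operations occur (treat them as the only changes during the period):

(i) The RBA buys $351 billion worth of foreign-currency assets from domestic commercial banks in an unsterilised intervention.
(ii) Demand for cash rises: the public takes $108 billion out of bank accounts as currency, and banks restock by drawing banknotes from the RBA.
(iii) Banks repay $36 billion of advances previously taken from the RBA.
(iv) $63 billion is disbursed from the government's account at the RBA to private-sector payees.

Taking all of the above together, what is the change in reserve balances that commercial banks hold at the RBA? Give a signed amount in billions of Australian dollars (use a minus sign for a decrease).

+$270 billion

RBA balance sheet:
  Assets:      Loans to banks −$36B, Foreign assets +$351B
  Liabilities: Bank reserves +$270B, Currency in circulation +$108B, Government deposits −$63B
Commercial banking system:
  Assets:      Reserves at CB +$270B, Foreign assets −$351B
  Liabilities: Checkable deposits −$45B, Borrowings from CB −$36B
So the change in reserve balances that commercial banks hold at the RBA is +$270 billion.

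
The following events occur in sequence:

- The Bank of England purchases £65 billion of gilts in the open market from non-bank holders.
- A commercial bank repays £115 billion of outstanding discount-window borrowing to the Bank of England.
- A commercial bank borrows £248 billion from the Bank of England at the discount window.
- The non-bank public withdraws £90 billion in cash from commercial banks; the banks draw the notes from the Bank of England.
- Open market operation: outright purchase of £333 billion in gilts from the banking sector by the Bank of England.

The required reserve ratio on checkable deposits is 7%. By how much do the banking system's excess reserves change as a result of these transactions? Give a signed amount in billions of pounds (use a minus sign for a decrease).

Asset purchase (from non-banks) £65 billion: reserves +£65B, deposits +£65B.
Discount-window repayment £115 billion: reserves −£115B, deposits 0.
Discount-window loan £248 billion: reserves +£248B, deposits 0.
Currency withdrawal £90 billion: reserves −£90B, deposits −£90B.
OMO purchase (from banks) £333 billion: reserves +£333B, deposits 0.
Totals: Δreserves = +£441B, Δdeposits = −£25B.
Δrequired reserves = 7% × −£25B = −£1.75B.
Δexcess reserves = Δreserves − Δrequired = +£441B − (−£1.75B) = +£442.75 billion.

+£442.75 billion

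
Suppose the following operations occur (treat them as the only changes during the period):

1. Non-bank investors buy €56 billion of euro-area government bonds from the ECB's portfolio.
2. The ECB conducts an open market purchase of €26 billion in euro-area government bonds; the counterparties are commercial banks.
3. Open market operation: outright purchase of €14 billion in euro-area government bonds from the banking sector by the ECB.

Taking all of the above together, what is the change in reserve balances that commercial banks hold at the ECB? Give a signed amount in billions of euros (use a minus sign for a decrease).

Asset sale (to non-banks) €56 billion: the non-bank buyers' banks settle from reserves → −€56B.
OMO purchase (from banks) €26 billion: the ECB pays by crediting reserve accounts → +€26B.
OMO purchase (from banks) €14 billion: the ECB pays by crediting reserve accounts → +€14B.
Net: −56 + 26 + 14 = -€16 billion.

-€16 billion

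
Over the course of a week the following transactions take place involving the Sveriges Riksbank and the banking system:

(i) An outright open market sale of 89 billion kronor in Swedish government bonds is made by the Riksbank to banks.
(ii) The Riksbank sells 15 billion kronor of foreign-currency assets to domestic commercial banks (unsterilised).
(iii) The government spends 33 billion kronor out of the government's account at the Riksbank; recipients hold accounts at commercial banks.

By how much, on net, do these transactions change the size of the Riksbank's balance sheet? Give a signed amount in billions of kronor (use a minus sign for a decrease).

-104 billion

OMO sale (to banks) 89 billion kronor: a Riksbank asset is shed → −89B.
FX sale 15 billion kronor: a Riksbank asset is shed → −15B.
Government spending 33 billion kronor: only the composition of liabilities changes → 0.
Net: −89 − 15 + 0 = -104 billion.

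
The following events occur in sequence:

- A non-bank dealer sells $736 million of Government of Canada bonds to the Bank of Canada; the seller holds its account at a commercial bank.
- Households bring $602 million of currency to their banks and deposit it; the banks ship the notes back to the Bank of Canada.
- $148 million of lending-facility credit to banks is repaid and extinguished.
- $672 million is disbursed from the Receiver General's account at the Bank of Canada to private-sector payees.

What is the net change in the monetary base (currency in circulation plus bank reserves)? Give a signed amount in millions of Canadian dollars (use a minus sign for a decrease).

+$1260 million

Asset purchase (from non-banks) $736 million: Bank of Canada balance sheet expands → +$736M.
Currency deposit $602 million: just a shift between currency and reserves — both are base money → 0.
Discount-window repayment $148 million: Bank of Canada balance sheet contracts → −$148M.
Government spending $672 million: a non-base liability converts back to reserves → +$672M.
Net: 736 + 0 − 148 + 672 = +$1260 million.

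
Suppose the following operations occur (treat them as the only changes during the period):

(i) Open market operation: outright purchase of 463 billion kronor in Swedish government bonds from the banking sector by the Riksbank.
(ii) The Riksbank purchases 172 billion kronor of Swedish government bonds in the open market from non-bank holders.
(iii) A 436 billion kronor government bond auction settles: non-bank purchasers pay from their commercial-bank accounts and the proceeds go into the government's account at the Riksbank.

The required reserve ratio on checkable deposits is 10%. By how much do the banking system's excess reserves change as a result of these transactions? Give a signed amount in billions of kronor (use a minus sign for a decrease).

OMO purchase (from banks) 463 billion kronor: reserves +463B, deposits 0.
Asset purchase (from non-banks) 172 billion kronor: reserves +172B, deposits +172B.
Government account inflow 436 billion kronor: reserves −436B, deposits −436B.
Totals: Δreserves = +199B, Δdeposits = −264B.
Δrequired reserves = 10% × −264B = −26.4B.
Δexcess reserves = Δreserves − Δrequired = +199B − (−26.4B) = +225.4 billion.

+225.4 billion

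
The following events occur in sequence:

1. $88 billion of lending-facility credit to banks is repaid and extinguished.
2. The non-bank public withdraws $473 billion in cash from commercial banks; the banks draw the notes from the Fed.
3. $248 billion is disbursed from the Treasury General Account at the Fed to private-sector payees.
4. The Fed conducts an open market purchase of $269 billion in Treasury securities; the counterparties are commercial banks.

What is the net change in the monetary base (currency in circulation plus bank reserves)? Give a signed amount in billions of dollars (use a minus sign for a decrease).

+$429 billion

Discount-window repayment $88 billion: Fed balance sheet contracts → −$88B.
Currency withdrawal $473 billion: just a shift between currency and reserves — both are base money → 0.
Government spending $248 billion: a non-base liability converts back to reserves → +$248B.
OMO purchase (from banks) $269 billion: Fed balance sheet expands → +$269B.
Net: −88 + 0 + 248 + 269 = +$429 billion.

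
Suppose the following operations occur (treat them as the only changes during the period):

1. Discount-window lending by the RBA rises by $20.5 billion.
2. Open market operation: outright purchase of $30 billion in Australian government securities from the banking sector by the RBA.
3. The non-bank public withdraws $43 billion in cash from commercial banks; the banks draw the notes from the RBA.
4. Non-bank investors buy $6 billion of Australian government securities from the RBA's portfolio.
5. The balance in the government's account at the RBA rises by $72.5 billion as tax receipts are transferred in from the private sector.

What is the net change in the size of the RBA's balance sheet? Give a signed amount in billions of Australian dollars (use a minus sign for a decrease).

RBA balance sheet:
  Assets:      Securities +$24B, Loans to banks +$20.5B
  Liabilities: Bank reserves −$71B, Currency in circulation +$43B, Government deposits +$72.5B
Change in total RBA assets = +$44.5 billion.

+$44.5 billion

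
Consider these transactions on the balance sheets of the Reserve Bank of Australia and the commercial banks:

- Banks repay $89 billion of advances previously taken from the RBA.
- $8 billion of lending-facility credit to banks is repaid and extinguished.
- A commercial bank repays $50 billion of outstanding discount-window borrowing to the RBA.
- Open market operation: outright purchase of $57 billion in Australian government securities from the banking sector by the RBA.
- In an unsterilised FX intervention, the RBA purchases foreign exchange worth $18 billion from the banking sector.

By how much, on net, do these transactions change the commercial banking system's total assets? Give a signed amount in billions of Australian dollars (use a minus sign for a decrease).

-$147 billion

Discount-window repayment $89 billion: bank balance sheets shrink → −$89B.
Discount-window repayment $8 billion: bank balance sheets shrink → −$8B.
Discount-window repayment $50 billion: bank balance sheets shrink → −$50B.
OMO purchase (from banks) $57 billion: just an asset swap on bank balance sheets → 0.
FX purchase $18 billion: just an asset swap on bank balance sheets → 0.
Net: −89 − 8 − 50 + 0 + 0 = -$147 billion.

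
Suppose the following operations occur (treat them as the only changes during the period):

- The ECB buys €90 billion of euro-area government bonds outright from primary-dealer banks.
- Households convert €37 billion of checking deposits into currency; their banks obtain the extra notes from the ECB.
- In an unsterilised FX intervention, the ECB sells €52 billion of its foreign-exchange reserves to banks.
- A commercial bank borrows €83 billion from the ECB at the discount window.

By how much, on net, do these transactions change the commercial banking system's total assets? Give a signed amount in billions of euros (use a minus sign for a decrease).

+€46 billion

ECB balance sheet:
  Assets:      Securities +€90B, Loans to banks +€83B, Foreign assets −€52B
  Liabilities: Bank reserves +€84B, Currency in circulation +€37B
Commercial banking system:
  Assets:      Reserves at CB +€84B, Securities −€90B, Foreign assets +€52B
  Liabilities: Checkable deposits −€37B, Borrowings from CB +€83B
Change in total bank assets = +€46 billion.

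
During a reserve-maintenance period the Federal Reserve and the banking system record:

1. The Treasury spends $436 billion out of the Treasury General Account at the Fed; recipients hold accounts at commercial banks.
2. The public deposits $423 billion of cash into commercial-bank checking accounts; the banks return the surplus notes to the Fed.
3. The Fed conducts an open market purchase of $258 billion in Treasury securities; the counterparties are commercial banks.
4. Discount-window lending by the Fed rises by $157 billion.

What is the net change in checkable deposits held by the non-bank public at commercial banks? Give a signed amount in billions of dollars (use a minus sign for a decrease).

+$859 billion

Fed balance sheet:
  Assets:      Securities +$258B, Loans to banks +$157B
  Liabilities: Bank reserves +$1274B, Currency in circulation −$423B, Government deposits −$436B
Commercial banking system:
  Assets:      Reserves at CB +$1274B, Securities −$258B
  Liabilities: Checkable deposits +$859B, Borrowings from CB +$157B
So the change in checkable deposits held by the non-bank public at commercial banks is +$859 billion.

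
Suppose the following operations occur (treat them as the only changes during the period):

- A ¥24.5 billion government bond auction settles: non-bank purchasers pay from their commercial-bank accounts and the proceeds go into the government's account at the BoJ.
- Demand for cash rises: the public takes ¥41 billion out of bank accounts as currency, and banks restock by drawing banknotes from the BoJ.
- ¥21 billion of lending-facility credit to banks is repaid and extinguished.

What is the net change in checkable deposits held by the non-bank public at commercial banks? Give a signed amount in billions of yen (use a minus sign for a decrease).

-¥65.5 billion

Government account inflow ¥24.5 billion: non-bank counterparties' bank balances fall → −¥24.5B.
Currency withdrawal ¥41 billion: non-bank counterparties' bank balances fall → −¥41B.
Discount-window repayment ¥21 billion: the counterparty is a bank, so public deposits are unchanged → 0.
Net: −24.5 − 41 + 0 = -¥65.5 billion.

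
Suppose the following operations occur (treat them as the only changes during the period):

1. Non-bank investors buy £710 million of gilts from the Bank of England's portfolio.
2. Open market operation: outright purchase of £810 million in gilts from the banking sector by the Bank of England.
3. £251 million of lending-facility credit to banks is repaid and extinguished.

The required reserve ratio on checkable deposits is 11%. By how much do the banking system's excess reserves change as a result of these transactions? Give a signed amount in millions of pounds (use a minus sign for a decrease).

-£72.9 million

Asset sale (to non-banks) £710 million: reserves −£710M, deposits −£710M.
OMO purchase (from banks) £810 million: reserves +£810M, deposits 0.
Discount-window repayment £251 million: reserves −£251M, deposits 0.
Totals: Δreserves = −£151M, Δdeposits = −£710M.
Δrequired reserves = 11% × −£710M = −£78.1M.
Δexcess reserves = Δreserves − Δrequired = −£151M − (−£78.1M) = -£72.9 million.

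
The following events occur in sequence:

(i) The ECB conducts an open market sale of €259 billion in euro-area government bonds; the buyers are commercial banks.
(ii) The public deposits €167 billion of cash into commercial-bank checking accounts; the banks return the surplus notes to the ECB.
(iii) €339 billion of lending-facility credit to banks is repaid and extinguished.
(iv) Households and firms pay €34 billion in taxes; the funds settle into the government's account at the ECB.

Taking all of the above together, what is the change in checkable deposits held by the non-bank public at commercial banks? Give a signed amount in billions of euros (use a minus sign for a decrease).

OMO sale (to banks) €259 billion: the counterparty is a bank, so public deposits are unchanged → 0.
Currency deposit €167 billion: non-bank counterparties' bank balances rise → +€167B.
Discount-window repayment €339 billion: the counterparty is a bank, so public deposits are unchanged → 0.
Government account inflow €34 billion: non-bank counterparties' bank balances fall → −€34B.
Net: 0 + 167 + 0 − 34 = +€133 billion.

+€133 billion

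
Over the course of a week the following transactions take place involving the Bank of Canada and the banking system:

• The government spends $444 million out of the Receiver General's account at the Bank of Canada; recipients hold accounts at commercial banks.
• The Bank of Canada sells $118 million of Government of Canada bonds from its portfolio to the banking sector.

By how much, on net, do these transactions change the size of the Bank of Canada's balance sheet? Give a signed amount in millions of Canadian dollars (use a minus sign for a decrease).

Government spending $444 million: only the composition of liabilities changes → 0.
OMO sale (to banks) $118 million: a Bank of Canada asset is shed → −$118M.
Net: 0 − 118 = -$118 million.

-$118 million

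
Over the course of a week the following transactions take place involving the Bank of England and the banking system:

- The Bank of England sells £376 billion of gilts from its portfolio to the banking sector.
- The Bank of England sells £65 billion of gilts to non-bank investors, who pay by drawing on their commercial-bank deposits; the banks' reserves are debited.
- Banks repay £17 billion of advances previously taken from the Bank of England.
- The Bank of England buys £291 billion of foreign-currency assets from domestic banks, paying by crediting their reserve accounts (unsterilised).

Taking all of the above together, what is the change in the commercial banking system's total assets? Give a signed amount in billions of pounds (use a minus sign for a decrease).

-£82 billion

OMO sale (to banks) £376 billion: just an asset swap on bank balance sheets → 0.
Asset sale (to non-banks) £65 billion: bank balance sheets shrink → −£65B.
Discount-window repayment £17 billion: bank balance sheets shrink → −£17B.
FX purchase £291 billion: just an asset swap on bank balance sheets → 0.
Net: 0 − 65 − 17 + 0 = -£82 billion.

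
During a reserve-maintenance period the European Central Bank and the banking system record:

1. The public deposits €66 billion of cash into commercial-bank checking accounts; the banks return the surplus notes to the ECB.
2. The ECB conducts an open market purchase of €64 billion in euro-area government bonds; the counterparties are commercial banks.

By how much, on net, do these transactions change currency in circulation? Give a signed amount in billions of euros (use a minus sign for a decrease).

Currency deposit €66 billion: notes return to the central bank → −€66B.
OMO purchase (from banks) €64 billion: no currency enters or leaves circulation → 0.
Net: −66 + 0 = -€66 billion.

-€66 billion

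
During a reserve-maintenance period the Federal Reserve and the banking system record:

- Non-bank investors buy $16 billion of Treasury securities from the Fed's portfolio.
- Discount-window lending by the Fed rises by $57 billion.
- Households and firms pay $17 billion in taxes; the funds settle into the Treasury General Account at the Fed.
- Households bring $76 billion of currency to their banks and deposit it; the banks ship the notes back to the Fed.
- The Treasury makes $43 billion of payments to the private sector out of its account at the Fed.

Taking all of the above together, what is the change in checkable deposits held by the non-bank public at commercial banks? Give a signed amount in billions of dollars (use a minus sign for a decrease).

Asset sale (to non-banks) $16 billion: non-bank counterparties' bank balances fall → −$16B.
Discount-window loan $57 billion: the counterparty is a bank, so public deposits are unchanged → 0.
Government account inflow $17 billion: non-bank counterparties' bank balances fall → −$17B.
Currency deposit $76 billion: non-bank counterparties' bank balances rise → +$76B.
Government spending $43 billion: non-bank counterparties' bank balances rise → +$43B.
Net: −16 + 0 − 17 + 76 + 43 = +$86 billion.

+$86 billion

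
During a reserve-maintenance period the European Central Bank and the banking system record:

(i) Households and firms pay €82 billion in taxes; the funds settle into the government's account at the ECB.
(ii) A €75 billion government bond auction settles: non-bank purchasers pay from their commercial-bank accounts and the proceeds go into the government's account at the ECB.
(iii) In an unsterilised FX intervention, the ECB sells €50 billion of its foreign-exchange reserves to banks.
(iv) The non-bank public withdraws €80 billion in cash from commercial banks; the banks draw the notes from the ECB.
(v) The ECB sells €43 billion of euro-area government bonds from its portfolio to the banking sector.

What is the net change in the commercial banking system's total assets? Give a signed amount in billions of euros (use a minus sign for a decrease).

Government account inflow €82 billion: bank balance sheets shrink → −€82B.
Government account inflow €75 billion: bank balance sheets shrink → −€75B.
FX sale €50 billion: just an asset swap on bank balance sheets → 0.
Currency withdrawal €80 billion: bank balance sheets shrink → −€80B.
OMO sale (to banks) €43 billion: just an asset swap on bank balance sheets → 0.
Net: −82 − 75 + 0 − 80 + 0 = -€237 billion.

-€237 billion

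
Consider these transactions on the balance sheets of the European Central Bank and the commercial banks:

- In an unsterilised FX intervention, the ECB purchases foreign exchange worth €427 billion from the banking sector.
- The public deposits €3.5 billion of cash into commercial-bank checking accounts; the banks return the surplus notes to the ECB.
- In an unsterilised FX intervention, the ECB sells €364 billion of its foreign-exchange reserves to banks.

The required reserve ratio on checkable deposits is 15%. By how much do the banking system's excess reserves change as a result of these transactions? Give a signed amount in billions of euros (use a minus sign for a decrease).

+€65.975 billion

FX purchase €427 billion: reserves +€427B, deposits 0.
Currency deposit €3.5 billion: reserves +€3.5B, deposits +€3.5B.
FX sale €364 billion: reserves −€364B, deposits 0.
Totals: Δreserves = +€66.5B, Δdeposits = +€3.5B.
Δrequired reserves = 15% × +€3.5B = +€0.525B.
Δexcess reserves = Δreserves − Δrequired = +€66.5B − (+€0.525B) = +€65.975 billion.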